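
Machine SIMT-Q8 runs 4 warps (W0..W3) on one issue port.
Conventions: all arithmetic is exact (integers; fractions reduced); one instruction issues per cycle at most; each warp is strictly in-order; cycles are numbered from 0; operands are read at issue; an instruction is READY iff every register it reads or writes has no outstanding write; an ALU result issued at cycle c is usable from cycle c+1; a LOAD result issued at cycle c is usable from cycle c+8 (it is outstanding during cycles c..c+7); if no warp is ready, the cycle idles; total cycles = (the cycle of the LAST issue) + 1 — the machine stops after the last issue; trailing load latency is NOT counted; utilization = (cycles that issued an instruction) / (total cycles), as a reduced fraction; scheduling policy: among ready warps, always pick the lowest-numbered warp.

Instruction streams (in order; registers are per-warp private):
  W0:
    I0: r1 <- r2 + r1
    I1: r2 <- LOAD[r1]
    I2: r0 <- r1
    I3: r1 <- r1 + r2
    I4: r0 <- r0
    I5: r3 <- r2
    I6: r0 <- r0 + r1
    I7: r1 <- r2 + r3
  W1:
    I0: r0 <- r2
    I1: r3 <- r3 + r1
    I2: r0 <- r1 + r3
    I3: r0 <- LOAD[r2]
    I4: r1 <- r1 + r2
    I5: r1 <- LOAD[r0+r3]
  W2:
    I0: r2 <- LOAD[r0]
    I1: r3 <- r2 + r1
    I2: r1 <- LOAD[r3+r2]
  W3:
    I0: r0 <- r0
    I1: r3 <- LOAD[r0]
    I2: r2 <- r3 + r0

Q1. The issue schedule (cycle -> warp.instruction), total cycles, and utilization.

cycle 0: W0.I0
cycle 1: W0.I1
cycle 2: W0.I2
cycle 3: W1.I0
cycle 4: W1.I1
cycle 5: W1.I2
cycle 6: W1.I3
cycle 7: W1.I4
cycle 8: W2.I0
cycle 9: W0.I3
cycle 10: W0.I4
cycle 11: W0.I5
cycle 12: W0.I6
cycle 13: W0.I7
cycle 14: W1.I5
cycle 15: W3.I0
cycle 16: W2.I1
cycle 17: W2.I2
cycle 18: W3.I1
cycle 19: idle
cycle 20: idle
cycle 21: idle
cycle 22: idle
cycle 23: idle
cycle 24: idle
cycle 25: idle
cycle 26: W3.I2

Answer: 27 cycles, utilization 20/27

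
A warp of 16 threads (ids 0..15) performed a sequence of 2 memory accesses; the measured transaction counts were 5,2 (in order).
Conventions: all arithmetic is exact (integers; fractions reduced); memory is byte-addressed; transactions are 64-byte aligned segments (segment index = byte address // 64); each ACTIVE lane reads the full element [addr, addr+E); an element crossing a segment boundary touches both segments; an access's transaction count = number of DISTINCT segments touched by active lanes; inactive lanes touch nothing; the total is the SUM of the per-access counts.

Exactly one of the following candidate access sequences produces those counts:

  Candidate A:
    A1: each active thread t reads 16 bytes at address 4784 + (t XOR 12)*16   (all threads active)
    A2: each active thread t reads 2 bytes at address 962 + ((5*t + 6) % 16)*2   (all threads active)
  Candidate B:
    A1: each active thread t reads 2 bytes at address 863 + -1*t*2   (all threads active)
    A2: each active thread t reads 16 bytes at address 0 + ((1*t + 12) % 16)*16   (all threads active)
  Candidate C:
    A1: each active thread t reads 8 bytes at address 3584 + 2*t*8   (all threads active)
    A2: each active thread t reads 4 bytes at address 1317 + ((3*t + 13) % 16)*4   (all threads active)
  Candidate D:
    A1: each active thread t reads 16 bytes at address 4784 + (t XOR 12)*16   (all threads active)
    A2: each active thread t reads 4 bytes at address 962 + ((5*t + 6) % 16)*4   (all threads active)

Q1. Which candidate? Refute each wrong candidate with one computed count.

A: A2 gives 1 transaction, not 2
B: A1 gives 1 transaction, not 5
C: A1 gives 4 transactions, not 5
D: all counts match (5,2)

Answer: D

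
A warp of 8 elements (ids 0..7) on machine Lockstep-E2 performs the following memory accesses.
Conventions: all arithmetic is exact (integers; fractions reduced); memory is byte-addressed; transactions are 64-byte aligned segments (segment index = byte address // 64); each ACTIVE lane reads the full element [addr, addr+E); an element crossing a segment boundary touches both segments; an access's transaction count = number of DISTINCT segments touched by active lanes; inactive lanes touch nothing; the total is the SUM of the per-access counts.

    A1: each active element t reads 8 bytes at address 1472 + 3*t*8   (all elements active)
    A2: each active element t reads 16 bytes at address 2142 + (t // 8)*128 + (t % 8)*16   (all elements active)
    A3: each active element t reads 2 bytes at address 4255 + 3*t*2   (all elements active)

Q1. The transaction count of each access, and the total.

A1: 3 transactions
A2: 3 transactions
A3: 2 transactions

Answer: 3,3,2; total 8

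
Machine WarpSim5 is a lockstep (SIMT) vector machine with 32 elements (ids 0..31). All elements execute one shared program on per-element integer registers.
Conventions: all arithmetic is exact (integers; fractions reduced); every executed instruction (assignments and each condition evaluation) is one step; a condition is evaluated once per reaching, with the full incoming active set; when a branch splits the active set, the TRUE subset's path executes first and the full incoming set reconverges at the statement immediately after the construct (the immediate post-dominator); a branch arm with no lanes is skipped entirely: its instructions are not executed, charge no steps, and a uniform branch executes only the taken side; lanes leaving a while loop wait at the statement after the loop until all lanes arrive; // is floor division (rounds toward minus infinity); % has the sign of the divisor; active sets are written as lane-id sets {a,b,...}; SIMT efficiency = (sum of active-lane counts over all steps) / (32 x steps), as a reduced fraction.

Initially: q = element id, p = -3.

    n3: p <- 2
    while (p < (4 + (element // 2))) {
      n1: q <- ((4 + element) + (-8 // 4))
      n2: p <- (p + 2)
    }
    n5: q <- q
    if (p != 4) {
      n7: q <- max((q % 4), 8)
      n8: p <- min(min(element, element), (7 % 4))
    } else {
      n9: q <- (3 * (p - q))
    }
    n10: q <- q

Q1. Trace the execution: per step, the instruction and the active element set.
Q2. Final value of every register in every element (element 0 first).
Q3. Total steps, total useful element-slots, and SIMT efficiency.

step 0: p <- 2                       {0,1,2,3,4,5,6,7,8,9,10,11,12,13,14,15,16,17,18,19,20,21,22,23,24,25,26,27,28,29,30,31}
step 1: eval (p < (4 + (element // 2))) {0,1,2,3,4,5,6,7,8,9,10,11,12,13,14,15,16,17,18,19,20,21,22,23,24,25,26,27,28,29,30,31}
step 2: q <- ((4 + element) + (-8 // 4)) {0,1,2,3,4,5,6,7,8,9,10,11,12,13,14,15,16,17,18,19,20,21,22,23,24,25,26,27,28,29,30,31}
step 3: p <- (p + 2)                 {0,1,2,3,4,5,6,7,8,9,10,11,12,13,14,15,16,17,18,19,20,21,22,23,24,25,26,27,28,29,30,31}
step 4: eval (p < (4 + (element // 2))) {0,1,2,3,4,5,6,7,8,9,10,11,12,13,14,15,16,17,18,19,20,21,22,23,24,25,26,27,28,29,30,31}
step 5: q <- ((4 + element) + (-8 // 4)) {2,3,4,5,6,7,8,9,10,11,12,13,14,15,16,17,18,19,20,21,22,23,24,25,26,27,28,29,30,31}
step 6: p <- (p + 2)                 {2,3,4,5,6,7,8,9,10,11,12,13,14,15,16,17,18,19,20,21,22,23,24,25,26,27,28,29,30,31}
step 7: eval (p < (4 + (element // 2))) {2,3,4,5,6,7,8,9,10,11,12,13,14,15,16,17,18,19,20,21,22,23,24,25,26,27,28,29,30,31}
step 8: q <- ((4 + element) + (-8 // 4)) {6,7,8,9,10,11,12,13,14,15,16,17,18,19,20,21,22,23,24,25,26,27,28,29,30,31}
step 9: p <- (p + 2)                 {6,7,8,9,10,11,12,13,14,15,16,17,18,19,20,21,22,23,24,25,26,27,28,29,30,31}
step 10: eval (p < (4 + (element // 2))) {6,7,8,9,10,11,12,13,14,15,16,17,18,19,20,21,22,23,24,25,26,27,28,29,30,31}
step 11: q <- ((4 + element) + (-8 // 4)) {10,11,12,13,14,15,16,17,18,19,20,21,22,23,24,25,26,27,28,29,30,31}
step 12: p <- (p + 2)                 {10,11,12,13,14,15,16,17,18,19,20,21,22,23,24,25,26,27,28,29,30,31}
step 13: eval (p < (4 + (element // 2))) {10,11,12,13,14,15,16,17,18,19,20,21,22,23,24,25,26,27,28,29,30,31}
step 14: q <- ((4 + element) + (-8 // 4)) {14,15,16,17,18,19,20,21,22,23,24,25,26,27,28,29,30,31}
step 15: p <- (p + 2)                 {14,15,16,17,18,19,20,21,22,23,24,25,26,27,28,29,30,31}
step 16: eval (p < (4 + (element // 2))) {14,15,16,17,18,19,20,21,22,23,24,25,26,27,28,29,30,31}
step 17: q <- ((4 + element) + (-8 // 4)) {18,19,20,21,22,23,24,25,26,27,28,29,30,31}
step 18: p <- (p + 2)                 {18,19,20,21,22,23,24,25,26,27,28,29,30,31}
step 19: eval (p < (4 + (element // 2))) {18,19,20,21,22,23,24,25,26,27,28,29,30,31}
step 20: q <- ((4 + element) + (-8 // 4)) {22,23,24,25,26,27,28,29,30,31}
step 21: p <- (p + 2)                 {22,23,24,25,26,27,28,29,30,31}
step 22: eval (p < (4 + (element // 2))) {22,23,24,25,26,27,28,29,30,31}
step 23: q <- ((4 + element) + (-8 // 4)) {26,27,28,29,30,31}
step 24: p <- (p + 2)                 {26,27,28,29,30,31}
step 25: eval (p < (4 + (element // 2))) {26,27,28,29,30,31}
step 26: q <- ((4 + element) + (-8 // 4)) {30,31}
step 27: p <- (p + 2)                 {30,31}
step 28: eval (p < (4 + (element // 2))) {30,31}
step 29: q <- q                       {0,1,2,3,4,5,6,7,8,9,10,11,12,13,14,15,16,17,18,19,20,21,22,23,24,25,26,27,28,29,30,31}
step 30: eval (p != 4)                {0,1,2,3,4,5,6,7,8,9,10,11,12,13,14,15,16,17,18,19,20,21,22,23,24,25,26,27,28,29,30,31}
step 31: q <- max((q % 4), 8)         {2,3,4,5,6,7,8,9,10,11,12,13,14,15,16,17,18,19,20,21,22,23,24,25,26,27,28,29,30,31}
step 32: p <- min(min(element, element), (7 % 4)) {2,3,4,5,6,7,8,9,10,11,12,13,14,15,16,17,18,19,20,21,22,23,24,25,26,27,28,29,30,31}
step 33: q <- (3 * (p - q))           {0,1}
step 34: q <- q                       {0,1,2,3,4,5,6,7,8,9,10,11,12,13,14,15,16,17,18,19,20,21,22,23,24,25,26,27,28,29,30,31}

Answer: 35 steps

q: 6,3,8,8,8,8,8,8,8,8,8,8,8,8,8,8,8,8,8,8,8,8,8,8,8,8,8,8,8,8,8,8
p: 4,4,2,3,3,3,3,3,3,3,3,3,3,3,3,3,3,3,3,3,3,3,3,3,3,3,3,3,3,3,3,3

steps = 35; useful = 702; efficiency = 702/1120 = 351/560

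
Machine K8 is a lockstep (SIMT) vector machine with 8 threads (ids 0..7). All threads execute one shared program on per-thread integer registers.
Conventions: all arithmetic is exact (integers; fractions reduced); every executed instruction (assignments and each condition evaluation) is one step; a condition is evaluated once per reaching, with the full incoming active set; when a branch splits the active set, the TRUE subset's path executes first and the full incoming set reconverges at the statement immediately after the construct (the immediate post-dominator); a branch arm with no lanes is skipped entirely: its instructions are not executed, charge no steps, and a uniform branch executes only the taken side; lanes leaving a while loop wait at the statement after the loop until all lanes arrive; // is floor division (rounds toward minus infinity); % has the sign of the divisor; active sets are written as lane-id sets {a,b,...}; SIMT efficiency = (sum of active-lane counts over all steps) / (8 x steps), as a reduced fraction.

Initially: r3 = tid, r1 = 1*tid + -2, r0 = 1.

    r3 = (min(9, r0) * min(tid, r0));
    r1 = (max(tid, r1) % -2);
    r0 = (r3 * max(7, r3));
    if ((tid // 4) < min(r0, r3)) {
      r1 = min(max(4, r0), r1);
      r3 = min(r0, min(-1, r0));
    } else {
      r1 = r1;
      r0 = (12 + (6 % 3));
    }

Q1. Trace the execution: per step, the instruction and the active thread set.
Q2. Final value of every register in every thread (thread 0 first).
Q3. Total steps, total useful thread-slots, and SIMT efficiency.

step 0: r3 <- (min(9, r0) * min(tid, r0)) {0,1,2,3,4,5,6,7}
step 1: r1 <- (max(tid, r1) % -2)    {0,1,2,3,4,5,6,7}
step 2: r0 <- (r3 * max(7, r3))      {0,1,2,3,4,5,6,7}
step 3: eval ((tid // 4) < min(r0, r3)) {0,1,2,3,4,5,6,7}
step 4: r1 <- min(max(4, r0), r1)    {1,2,3}
step 5: r3 <- min(r0, min(-1, r0))   {1,2,3}
step 6: r1 <- r1                     {0,4,5,6,7}
step 7: r0 <- (12 + (6 % 3))         {0,4,5,6,7}

Answer: 8 steps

r3: 0,-1,-1,-1,1,1,1,1
r1: 0,-1,0,-1,0,-1,0,-1
r0: 12,7,7,7,12,12,12,12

steps = 8; useful = 48; efficiency = 48/64 = 3/4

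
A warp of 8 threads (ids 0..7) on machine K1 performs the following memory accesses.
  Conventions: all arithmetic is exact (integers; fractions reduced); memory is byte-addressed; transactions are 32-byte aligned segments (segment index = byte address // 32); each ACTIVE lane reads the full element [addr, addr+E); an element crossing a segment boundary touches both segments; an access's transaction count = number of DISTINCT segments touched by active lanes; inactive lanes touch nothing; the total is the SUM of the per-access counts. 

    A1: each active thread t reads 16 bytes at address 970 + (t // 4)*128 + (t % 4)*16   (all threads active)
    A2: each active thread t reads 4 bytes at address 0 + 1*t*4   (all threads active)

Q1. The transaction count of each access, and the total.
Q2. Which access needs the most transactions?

A1: 6 transactions
A2: 1 transaction

Answer: 6,1; total 7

Answer: A1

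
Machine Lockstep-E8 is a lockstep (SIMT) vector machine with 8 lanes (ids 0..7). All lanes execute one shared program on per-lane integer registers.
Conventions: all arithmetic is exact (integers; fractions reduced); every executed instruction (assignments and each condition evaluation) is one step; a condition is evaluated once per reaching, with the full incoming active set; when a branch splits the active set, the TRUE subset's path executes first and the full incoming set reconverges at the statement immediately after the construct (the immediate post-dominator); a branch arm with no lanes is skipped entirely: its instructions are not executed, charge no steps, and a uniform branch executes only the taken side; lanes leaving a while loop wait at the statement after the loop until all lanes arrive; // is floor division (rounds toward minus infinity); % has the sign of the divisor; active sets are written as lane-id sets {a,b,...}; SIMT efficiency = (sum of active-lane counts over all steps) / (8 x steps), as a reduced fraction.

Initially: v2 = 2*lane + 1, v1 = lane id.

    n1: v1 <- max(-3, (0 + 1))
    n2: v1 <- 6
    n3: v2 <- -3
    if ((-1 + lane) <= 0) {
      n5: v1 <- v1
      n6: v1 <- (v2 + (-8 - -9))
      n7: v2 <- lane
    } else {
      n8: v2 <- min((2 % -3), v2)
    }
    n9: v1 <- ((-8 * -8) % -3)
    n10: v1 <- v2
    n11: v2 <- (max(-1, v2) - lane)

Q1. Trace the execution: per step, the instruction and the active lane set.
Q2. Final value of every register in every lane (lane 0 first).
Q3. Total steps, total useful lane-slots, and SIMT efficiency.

step 0: v1 <- max(-3, (0 + 1))       {0,1,2,3,4,5,6,7}
step 1: v1 <- 6                      {0,1,2,3,4,5,6,7}
step 2: v2 <- -3                     {0,1,2,3,4,5,6,7}
step 3: eval ((-1 + lane) <= 0)      {0,1,2,3,4,5,6,7}
step 4: v1 <- v1                     {0,1}
step 5: v1 <- (v2 + (-8 - -9))       {0,1}
step 6: v2 <- lane                   {0,1}
step 7: v2 <- min((2 % -3), v2)      {2,3,4,5,6,7}
step 8: v1 <- ((-8 * -8) % -3)       {0,1,2,3,4,5,6,7}
step 9: v1 <- v2                     {0,1,2,3,4,5,6,7}
step 10: v2 <- (max(-1, v2) - lane)   {0,1,2,3,4,5,6,7}

Answer: 11 steps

v2: 0,0,-3,-4,-5,-6,-7,-8
v1: 0,1,-3,-3,-3,-3,-3,-3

steps = 11; useful = 68; efficiency = 68/88 = 17/22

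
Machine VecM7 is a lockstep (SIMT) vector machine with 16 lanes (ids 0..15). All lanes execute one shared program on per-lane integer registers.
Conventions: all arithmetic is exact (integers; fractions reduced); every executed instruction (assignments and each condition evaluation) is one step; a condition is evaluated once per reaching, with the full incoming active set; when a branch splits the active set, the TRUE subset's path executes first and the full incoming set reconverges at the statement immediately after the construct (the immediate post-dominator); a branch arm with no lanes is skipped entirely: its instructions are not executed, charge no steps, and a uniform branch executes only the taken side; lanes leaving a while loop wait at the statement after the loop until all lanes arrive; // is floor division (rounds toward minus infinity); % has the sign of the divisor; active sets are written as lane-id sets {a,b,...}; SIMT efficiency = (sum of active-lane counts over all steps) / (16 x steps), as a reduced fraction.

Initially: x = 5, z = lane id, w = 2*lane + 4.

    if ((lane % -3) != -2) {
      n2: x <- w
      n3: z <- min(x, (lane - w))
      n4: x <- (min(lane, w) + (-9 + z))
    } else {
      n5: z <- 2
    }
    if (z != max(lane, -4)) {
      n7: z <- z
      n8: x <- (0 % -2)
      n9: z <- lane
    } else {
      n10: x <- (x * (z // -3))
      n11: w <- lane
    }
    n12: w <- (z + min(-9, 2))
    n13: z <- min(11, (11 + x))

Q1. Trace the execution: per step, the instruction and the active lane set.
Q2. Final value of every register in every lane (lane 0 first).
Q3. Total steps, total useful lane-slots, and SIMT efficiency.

step 0: eval ((lane % -3) != -2)     {0,1,2,3,4,5,6,7,8,9,10,11,12,13,14,15}
step 1: x <- w                       {0,2,3,5,6,8,9,11,12,14,15}
step 2: z <- min(x, (lane - w))      {0,2,3,5,6,8,9,11,12,14,15}
step 3: x <- (min(lane, w) + (-9 + z)) {0,2,3,5,6,8,9,11,12,14,15}
step 4: z <- 2                       {1,4,7,10,13}
step 5: eval (z != max(lane, -4))    {0,1,2,3,4,5,6,7,8,9,10,11,12,13,14,15}
step 6: z <- z                       {0,1,2,3,4,5,6,7,8,9,10,11,12,13,14,15}
step 7: x <- (0 % -2)                {0,1,2,3,4,5,6,7,8,9,10,11,12,13,14,15}
step 8: z <- lane                    {0,1,2,3,4,5,6,7,8,9,10,11,12,13,14,15}
step 9: w <- (z + min(-9, 2))        {0,1,2,3,4,5,6,7,8,9,10,11,12,13,14,15}
step 10: z <- min(11, (11 + x))       {0,1,2,3,4,5,6,7,8,9,10,11,12,13,14,15}

Answer: 11 steps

x: 0,0,0,0,0,0,0,0,0,0,0,0,0,0,0,0
z: 11,11,11,11,11,11,11,11,11,11,11,11,11,11,11,11
w: -9,-8,-7,-6,-5,-4,-3,-2,-1,0,1,2,3,4,5,6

steps = 11; useful = 150; efficiency = 150/176 = 75/88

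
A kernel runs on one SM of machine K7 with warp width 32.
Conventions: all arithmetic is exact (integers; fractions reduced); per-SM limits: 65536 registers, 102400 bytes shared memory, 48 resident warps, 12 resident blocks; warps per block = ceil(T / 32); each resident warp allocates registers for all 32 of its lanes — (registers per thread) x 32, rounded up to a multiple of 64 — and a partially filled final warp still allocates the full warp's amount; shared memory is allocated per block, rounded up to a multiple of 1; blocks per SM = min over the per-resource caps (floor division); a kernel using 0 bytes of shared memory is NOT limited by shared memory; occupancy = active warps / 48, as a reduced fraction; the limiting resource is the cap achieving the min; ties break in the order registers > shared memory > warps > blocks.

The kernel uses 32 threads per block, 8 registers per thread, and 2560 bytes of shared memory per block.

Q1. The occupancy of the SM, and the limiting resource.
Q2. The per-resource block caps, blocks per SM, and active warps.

Answer: occupancy 1/4, limited by blocks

registers: 256 blocks
shared memory: 40 blocks
warps: 48 blocks
blocks: 12 blocks

Answer: 12 blocks, 12 active warps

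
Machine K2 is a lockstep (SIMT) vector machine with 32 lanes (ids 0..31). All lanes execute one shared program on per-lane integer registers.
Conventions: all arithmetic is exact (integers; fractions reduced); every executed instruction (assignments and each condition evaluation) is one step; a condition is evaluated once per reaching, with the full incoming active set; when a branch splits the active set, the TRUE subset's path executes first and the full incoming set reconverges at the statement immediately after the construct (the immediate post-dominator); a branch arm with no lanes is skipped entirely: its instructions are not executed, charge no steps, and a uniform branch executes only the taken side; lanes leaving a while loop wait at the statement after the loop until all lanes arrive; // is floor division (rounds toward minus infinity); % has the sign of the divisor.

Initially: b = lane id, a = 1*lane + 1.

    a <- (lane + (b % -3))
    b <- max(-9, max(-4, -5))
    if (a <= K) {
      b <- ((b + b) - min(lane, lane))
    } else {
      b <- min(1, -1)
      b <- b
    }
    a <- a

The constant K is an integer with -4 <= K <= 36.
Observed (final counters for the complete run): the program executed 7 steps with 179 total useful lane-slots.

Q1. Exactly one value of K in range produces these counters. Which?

Answer: K = 11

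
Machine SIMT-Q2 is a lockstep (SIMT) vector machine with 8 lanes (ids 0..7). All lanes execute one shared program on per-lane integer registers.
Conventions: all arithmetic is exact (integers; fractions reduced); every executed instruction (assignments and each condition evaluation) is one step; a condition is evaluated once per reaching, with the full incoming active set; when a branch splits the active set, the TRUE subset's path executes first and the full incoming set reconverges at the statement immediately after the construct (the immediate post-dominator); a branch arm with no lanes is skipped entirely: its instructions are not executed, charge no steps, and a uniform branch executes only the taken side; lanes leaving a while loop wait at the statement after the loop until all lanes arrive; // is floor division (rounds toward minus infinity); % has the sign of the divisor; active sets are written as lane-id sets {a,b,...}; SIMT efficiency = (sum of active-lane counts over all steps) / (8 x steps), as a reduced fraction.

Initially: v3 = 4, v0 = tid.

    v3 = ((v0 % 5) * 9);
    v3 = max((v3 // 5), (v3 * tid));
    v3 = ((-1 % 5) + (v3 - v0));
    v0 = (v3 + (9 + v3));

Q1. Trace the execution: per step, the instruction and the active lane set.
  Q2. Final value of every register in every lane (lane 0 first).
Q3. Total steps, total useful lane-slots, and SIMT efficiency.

step 0: v3 <- ((v0 % 5) * 9)         {0,1,2,3,4,5,6,7}
step 1: v3 <- max((v3 // 5), (v3 * tid)) {0,1,2,3,4,5,6,7}
step 2: v3 <- ((-1 % 5) + (v3 - v0)) {0,1,2,3,4,5,6,7}
step 3: v0 <- (v3 + (9 + v3))        {0,1,2,3,4,5,6,7}

Answer: 4 steps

v3: 4,12,38,82,144,-1,52,123
v0: 17,33,85,173,297,7,113,255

steps = 4; useful = 32; efficiency = 32/32 = 1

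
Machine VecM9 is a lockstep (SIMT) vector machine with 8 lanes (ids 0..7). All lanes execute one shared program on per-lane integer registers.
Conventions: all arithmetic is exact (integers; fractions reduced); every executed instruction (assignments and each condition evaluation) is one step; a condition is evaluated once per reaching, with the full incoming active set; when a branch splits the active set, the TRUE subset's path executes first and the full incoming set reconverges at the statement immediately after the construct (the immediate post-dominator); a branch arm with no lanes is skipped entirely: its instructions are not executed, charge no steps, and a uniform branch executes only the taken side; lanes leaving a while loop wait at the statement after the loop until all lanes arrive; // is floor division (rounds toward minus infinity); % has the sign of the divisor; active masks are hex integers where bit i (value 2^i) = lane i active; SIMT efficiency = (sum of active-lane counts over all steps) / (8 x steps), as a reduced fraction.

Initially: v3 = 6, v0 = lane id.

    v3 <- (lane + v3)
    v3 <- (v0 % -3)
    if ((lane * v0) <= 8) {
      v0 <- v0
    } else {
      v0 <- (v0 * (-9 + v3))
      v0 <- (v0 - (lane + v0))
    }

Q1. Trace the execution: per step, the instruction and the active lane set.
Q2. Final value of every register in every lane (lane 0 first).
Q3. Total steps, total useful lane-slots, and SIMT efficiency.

step 0: v3 <- (lane + v3)            0xff
step 1: v3 <- (v0 % -3)              0xff
step 2: eval ((lane * v0) <= 8)      0xff
step 3: v0 <- v0                     0x07
step 4: v0 <- (v0 * (-9 + v3))       0xf8
step 5: v0 <- (v0 - (lane + v0))     0xf8

Answer: 6 steps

v3: 0,-2,-1,0,-2,-1,0,-2
v0: 0,1,2,-3,-4,-5,-6,-7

steps = 6; useful = 37; efficiency = 37/48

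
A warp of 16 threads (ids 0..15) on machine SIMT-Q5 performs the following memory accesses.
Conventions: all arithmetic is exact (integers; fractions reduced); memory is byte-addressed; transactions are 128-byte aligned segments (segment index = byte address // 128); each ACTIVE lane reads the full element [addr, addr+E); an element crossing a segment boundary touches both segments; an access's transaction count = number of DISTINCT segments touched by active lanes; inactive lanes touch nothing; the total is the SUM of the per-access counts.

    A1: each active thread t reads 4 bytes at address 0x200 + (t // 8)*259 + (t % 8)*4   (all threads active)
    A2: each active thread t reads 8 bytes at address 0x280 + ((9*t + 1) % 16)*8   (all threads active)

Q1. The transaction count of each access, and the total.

A1: 2 transactions
A2: 1 transaction

Answer: 2,1; total 3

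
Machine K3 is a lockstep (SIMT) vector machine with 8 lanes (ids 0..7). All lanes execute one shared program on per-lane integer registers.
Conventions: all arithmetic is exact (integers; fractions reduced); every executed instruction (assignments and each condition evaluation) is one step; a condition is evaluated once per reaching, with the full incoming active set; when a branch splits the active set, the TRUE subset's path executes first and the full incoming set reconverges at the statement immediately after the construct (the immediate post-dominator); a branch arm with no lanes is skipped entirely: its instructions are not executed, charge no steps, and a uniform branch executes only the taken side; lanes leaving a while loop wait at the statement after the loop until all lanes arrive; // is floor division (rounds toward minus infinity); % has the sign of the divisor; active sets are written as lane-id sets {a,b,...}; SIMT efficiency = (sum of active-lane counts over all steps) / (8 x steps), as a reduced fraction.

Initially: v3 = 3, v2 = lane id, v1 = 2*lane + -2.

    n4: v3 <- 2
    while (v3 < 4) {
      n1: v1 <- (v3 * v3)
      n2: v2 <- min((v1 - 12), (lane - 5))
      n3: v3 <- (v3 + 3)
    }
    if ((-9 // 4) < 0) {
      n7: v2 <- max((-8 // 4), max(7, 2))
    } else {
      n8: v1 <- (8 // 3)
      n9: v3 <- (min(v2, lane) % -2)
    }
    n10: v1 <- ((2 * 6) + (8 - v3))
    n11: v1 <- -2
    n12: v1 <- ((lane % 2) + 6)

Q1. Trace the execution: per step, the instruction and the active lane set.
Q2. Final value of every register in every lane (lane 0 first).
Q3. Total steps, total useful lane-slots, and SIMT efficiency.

step 0: v3 <- 2                      {0,1,2,3,4,5,6,7}
step 1: eval (v3 < 4)                {0,1,2,3,4,5,6,7}
step 2: v1 <- (v3 * v3)              {0,1,2,3,4,5,6,7}
step 3: v2 <- min((v1 - 12), (lane - 5)) {0,1,2,3,4,5,6,7}
step 4: v3 <- (v3 + 3)               {0,1,2,3,4,5,6,7}
step 5: eval (v3 < 4)                {0,1,2,3,4,5,6,7}
step 6: eval ((-9 // 4) < 0)         {0,1,2,3,4,5,6,7}
step 7: v2 <- max((-8 // 4), max(7, 2)) {0,1,2,3,4,5,6,7}
step 8: v1 <- ((2 * 6) + (8 - v3))   {0,1,2,3,4,5,6,7}
step 9: v1 <- -2                     {0,1,2,3,4,5,6,7}
step 10: v1 <- ((lane % 2) + 6)       {0,1,2,3,4,5,6,7}

Answer: 11 steps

v3: 5,5,5,5,5,5,5,5
v2: 7,7,7,7,7,7,7,7
v1: 6,7,6,7,6,7,6,7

steps = 11; useful = 88; efficiency = 88/88 = 1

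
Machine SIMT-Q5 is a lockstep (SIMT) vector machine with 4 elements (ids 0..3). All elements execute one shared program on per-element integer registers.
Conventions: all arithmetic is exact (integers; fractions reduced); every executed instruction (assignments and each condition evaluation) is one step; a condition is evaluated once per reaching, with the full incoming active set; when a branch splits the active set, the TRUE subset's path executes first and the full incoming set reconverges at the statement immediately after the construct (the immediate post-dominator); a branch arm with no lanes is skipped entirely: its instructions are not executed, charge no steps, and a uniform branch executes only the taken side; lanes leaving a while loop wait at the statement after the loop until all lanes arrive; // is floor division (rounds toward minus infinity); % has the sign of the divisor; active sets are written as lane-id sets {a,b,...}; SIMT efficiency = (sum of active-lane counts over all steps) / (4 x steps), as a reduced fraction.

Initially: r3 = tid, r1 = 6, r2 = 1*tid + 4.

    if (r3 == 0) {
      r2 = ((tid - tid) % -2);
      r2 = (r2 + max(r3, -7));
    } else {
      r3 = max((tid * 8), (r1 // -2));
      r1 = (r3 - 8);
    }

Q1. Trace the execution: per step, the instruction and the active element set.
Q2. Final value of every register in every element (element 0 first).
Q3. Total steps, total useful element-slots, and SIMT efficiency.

step 0: eval (r3 == 0)               {0,1,2,3}
step 1: r2 <- ((tid - tid) % -2)     {0}
step 2: r2 <- (r2 + max(r3, -7))     {0}
step 3: r3 <- max((tid * 8), (r1 // -2)) {1,2,3}
step 4: r1 <- (r3 - 8)               {1,2,3}

Answer: 5 steps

r3: 0,8,16,24
r1: 6,0,8,16
r2: 0,5,6,7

steps = 5; useful = 12; efficiency = 12/20 = 3/5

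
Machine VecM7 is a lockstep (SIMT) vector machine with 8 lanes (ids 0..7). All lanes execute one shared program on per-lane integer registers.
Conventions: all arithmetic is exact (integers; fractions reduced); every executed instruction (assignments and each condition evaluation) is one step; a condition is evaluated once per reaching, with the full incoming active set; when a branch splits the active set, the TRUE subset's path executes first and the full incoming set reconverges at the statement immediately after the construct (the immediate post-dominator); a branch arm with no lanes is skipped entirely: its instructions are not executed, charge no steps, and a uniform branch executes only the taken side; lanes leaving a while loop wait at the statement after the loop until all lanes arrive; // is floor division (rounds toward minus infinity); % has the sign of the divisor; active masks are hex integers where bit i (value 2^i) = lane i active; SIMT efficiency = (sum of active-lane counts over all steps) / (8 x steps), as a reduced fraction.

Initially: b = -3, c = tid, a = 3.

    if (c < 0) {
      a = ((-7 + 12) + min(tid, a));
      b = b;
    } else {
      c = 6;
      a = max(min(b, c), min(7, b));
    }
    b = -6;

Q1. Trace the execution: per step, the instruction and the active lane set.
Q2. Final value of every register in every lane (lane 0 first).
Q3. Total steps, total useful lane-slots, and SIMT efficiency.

step 0: eval (c < 0)                 0xff
step 1: c <- 6                       0xff
step 2: a <- max(min(b, c), min(7, b)) 0xff
step 3: b <- -6                      0xff

Answer: 4 steps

b: -6,-6,-6,-6,-6,-6,-6,-6
c: 6,6,6,6,6,6,6,6
a: -3,-3,-3,-3,-3,-3,-3,-3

steps = 4; useful = 32; efficiency = 32/32 = 1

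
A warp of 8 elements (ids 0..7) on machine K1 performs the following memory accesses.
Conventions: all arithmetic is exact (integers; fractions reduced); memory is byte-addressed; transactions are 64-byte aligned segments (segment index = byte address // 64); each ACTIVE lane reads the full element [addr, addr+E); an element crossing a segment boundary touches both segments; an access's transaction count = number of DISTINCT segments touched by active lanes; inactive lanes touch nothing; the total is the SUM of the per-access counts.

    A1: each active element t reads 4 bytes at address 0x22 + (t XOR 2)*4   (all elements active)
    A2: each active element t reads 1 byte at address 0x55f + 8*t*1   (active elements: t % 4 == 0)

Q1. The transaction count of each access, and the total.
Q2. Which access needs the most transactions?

A1: 2 transactions
A2: 1 transaction

Answer: 2,1; total 3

Answer: A1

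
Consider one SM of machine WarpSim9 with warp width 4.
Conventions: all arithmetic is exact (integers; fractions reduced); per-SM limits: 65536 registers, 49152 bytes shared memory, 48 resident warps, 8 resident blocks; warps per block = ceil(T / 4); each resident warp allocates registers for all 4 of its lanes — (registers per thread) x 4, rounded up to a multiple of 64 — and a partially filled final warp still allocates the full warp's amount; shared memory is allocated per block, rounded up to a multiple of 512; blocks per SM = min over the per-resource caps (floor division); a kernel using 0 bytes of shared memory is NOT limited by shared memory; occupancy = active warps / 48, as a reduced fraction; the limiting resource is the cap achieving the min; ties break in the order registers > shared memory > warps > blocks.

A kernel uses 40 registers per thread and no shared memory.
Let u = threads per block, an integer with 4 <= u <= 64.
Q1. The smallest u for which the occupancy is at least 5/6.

Answer: u = 17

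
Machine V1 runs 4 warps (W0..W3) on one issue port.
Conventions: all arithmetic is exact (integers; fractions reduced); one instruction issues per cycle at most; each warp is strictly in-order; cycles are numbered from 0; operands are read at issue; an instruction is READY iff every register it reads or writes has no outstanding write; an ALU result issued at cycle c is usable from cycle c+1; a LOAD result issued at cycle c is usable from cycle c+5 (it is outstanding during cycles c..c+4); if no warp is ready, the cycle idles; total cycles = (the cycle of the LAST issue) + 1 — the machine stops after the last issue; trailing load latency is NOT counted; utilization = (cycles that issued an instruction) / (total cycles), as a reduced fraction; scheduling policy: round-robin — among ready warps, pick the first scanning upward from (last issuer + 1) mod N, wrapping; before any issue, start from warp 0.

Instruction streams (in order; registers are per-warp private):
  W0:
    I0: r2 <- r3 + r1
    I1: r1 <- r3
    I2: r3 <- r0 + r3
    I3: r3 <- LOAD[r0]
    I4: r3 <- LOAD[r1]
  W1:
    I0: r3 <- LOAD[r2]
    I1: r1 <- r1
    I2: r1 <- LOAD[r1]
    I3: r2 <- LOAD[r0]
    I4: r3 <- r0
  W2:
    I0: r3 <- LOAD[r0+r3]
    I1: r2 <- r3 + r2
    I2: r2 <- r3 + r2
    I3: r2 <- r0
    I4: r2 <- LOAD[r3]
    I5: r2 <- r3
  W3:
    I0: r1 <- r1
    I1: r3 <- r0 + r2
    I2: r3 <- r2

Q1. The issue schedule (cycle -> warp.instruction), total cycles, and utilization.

cycle 0: W0.I0
cycle 1: W1.I0
cycle 2: W2.I0
cycle 3: W3.I0
cycle 4: W0.I1
cycle 5: W1.I1
cycle 6: W3.I1
cycle 7: W0.I2
cycle 8: W1.I2
cycle 9: W2.I1
cycle 10: W3.I2
cycle 11: W0.I3
cycle 12: W1.I3
cycle 13: W2.I2
cycle 14: W1.I4
cycle 15: W2.I3
cycle 16: W0.I4
cycle 17: W2.I4
cycle 18: idle
cycle 19: idle
cycle 20: idle
cycle 21: idle
cycle 22: W2.I5

Answer: 23 cycles, utilization 19/23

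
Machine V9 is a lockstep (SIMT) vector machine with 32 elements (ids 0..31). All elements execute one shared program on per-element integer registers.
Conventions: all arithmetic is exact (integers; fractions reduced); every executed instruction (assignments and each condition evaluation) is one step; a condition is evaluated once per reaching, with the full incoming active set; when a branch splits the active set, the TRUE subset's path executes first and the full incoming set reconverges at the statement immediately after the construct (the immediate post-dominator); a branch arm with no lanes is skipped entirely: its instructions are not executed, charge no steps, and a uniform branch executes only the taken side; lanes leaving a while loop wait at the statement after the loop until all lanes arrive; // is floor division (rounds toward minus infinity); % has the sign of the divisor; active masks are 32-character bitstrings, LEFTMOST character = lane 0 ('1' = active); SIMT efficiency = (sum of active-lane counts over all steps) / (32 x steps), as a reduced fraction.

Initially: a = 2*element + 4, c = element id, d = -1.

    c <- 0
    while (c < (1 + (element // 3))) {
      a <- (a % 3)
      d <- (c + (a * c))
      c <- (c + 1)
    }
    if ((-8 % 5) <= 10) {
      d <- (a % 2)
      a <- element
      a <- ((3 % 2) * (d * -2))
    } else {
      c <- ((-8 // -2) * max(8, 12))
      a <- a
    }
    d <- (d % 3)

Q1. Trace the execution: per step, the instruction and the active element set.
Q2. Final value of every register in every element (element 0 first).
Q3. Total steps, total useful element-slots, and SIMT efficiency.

step 0: c <- 0                       11111111111111111111111111111111
step 1: eval (c < (1 + (element // 3))) 11111111111111111111111111111111
step 2: a <- (a % 3)                 11111111111111111111111111111111
step 3: d <- (c + (a * c))           11111111111111111111111111111111
step 4: c <- (c + 1)                 11111111111111111111111111111111
step 5: eval (c < (1 + (element // 3))) 11111111111111111111111111111111
step 6: a <- (a % 3)                 00011111111111111111111111111111
step 7: d <- (c + (a * c))           00011111111111111111111111111111
step 8: c <- (c + 1)                 00011111111111111111111111111111
step 9: eval (c < (1 + (element // 3))) 00011111111111111111111111111111
step 10: a <- (a % 3)                 00000011111111111111111111111111
step 11: d <- (c + (a * c))           00000011111111111111111111111111
step 12: c <- (c + 1)                 00000011111111111111111111111111
step 13: eval (c < (1 + (element // 3))) 00000011111111111111111111111111
step 14: a <- (a % 3)                 00000000011111111111111111111111
step 15: d <- (c + (a * c))           00000000011111111111111111111111
step 16: c <- (c + 1)                 00000000011111111111111111111111
step 17: eval (c < (1 + (element // 3))) 00000000011111111111111111111111
step 18: a <- (a % 3)                 00000000000011111111111111111111
step 19: d <- (c + (a * c))           00000000000011111111111111111111
step 20: c <- (c + 1)                 00000000000011111111111111111111
step 21: eval (c < (1 + (element // 3))) 00000000000011111111111111111111
step 22: a <- (a % 3)                 00000000000000011111111111111111
step 23: d <- (c + (a * c))           00000000000000011111111111111111
step 24: c <- (c + 1)                 00000000000000011111111111111111
step 25: eval (c < (1 + (element // 3))) 00000000000000011111111111111111
step 26: a <- (a % 3)                 00000000000000000011111111111111
step 27: d <- (c + (a * c))           00000000000000000011111111111111
step 28: c <- (c + 1)                 00000000000000000011111111111111
step 29: eval (c < (1 + (element // 3))) 00000000000000000011111111111111
step 30: a <- (a % 3)                 00000000000000000000011111111111
step 31: d <- (c + (a * c))           00000000000000000000011111111111
step 32: c <- (c + 1)                 00000000000000000000011111111111
step 33: eval (c < (1 + (element // 3))) 00000000000000000000011111111111
step 34: a <- (a % 3)                 00000000000000000000000011111111
step 35: d <- (c + (a * c))           00000000000000000000000011111111
step 36: c <- (c + 1)                 00000000000000000000000011111111
step 37: eval (c < (1 + (element // 3))) 00000000000000000000000011111111
step 38: a <- (a % 3)                 00000000000000000000000000011111
step 39: d <- (c + (a * c))           00000000000000000000000000011111
step 40: c <- (c + 1)                 00000000000000000000000000011111
step 41: eval (c < (1 + (element // 3))) 00000000000000000000000000011111
step 42: a <- (a % 3)                 00000000000000000000000000000011
step 43: d <- (c + (a * c))           00000000000000000000000000000011
step 44: c <- (c + 1)                 00000000000000000000000000000011
step 45: eval (c < (1 + (element // 3))) 00000000000000000000000000000011
step 46: eval ((-8 % 5) <= 10)        11111111111111111111111111111111
step 47: d <- (a % 2)                 11111111111111111111111111111111
step 48: a <- element                 11111111111111111111111111111111
step 49: a <- ((3 % 2) * (d * -2))    11111111111111111111111111111111
step 50: d <- (d % 3)                 11111111111111111111111111111111

Answer: 51 steps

a: -2,0,0,-2,0,0,-2,0,0,-2,0,0,-2,0,0,-2,0,0,-2,0,0,-2,0,0,-2,0,0,-2,0,0,-2,0
c: 1,1,1,2,2,2,3,3,3,4,4,4,5,5,5,6,6,6,7,7,7,8,8,8,9,9,9,10,10,10,11,11
d: 1,0,0,1,0,0,1,0,0,1,0,0,1,0,0,1,0,0,1,0,0,1,0,0,1,0,0,1,0,0,1,0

steps = 51; useful = 972; efficiency = 972/1632 = 81/136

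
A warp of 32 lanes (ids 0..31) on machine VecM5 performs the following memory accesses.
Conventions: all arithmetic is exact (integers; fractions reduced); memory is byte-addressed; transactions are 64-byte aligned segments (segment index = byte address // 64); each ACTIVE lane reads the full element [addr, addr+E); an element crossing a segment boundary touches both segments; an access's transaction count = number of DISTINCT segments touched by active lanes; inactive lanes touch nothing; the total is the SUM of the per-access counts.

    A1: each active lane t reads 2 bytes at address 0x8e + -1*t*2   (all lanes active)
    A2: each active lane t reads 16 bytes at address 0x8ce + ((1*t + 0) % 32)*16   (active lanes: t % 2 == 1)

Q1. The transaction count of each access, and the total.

A1: 2 transactions
A2: 9 transactions

Answer: 2,9; total 11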